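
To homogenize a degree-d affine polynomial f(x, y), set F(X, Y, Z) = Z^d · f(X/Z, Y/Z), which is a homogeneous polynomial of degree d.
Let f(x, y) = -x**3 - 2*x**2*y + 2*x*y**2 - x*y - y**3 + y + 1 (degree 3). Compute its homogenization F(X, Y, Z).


F(X, Y, Z) = -X**3 - 2*X**2*Y + 2*X*Y**2 - X*Y*Z - Y**3 + Y*Z**2 + Z**3

deg(f) = 3.
Substitute x = X/Z, y = Y/Z into f, then multiply by Z^3.
  monomial -1·x^3·y^0 ↦ -1·X^3·Y^0·Z^0.
  monomial -2·x^2·y^1 ↦ -2·X^2·Y^1·Z^0.
  monomial 2·x^1·y^2 ↦ 2·X^1·Y^2·Z^0.
  monomial -1·x^1·y^1 ↦ -1·X^1·Y^1·Z^1.
  monomial -1·x^0·y^3 ↦ -1·X^0·Y^3·Z^0.
  monomial 1·x^0·y^1 ↦ 1·X^0·Y^1·Z^2.
  monomial 1·x^0·y^0 ↦ 1·X^0·Y^0·Z^3.
Collecting: F(X, Y, Z) = -X**3 - 2*X**2*Y + 2*X*Y**2 - X*Y*Z - Y**3 + Y*Z**2 + Z**3.


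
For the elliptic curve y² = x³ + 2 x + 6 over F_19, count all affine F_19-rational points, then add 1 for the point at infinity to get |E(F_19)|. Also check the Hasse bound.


Affine points = {(0, 5), (0, 14), (1, 3), (1, 16), (3, 1), (3, 18), (6, 5), (6, 14), (10, 0), (13, 5), (13, 14), (14, 2), (14, 17), (16, 7), (16, 12)}; affine count = 15; |E(F_19)| = 16.

Discriminant check: Δ ∝ 4a³ + 27b² = 4·2³ + 27·6² = 4·8 + 27·36 ≡ 16 (mod 19). Nonzero ⇒ E is nonsingular.
For each x ∈ F_19, compute rhs = x³ + 2·x + 6 mod 19, then count y ∈ F_19 with y² ≡ rhs.
  x = 0: rhs = 6, matching y values: 5, 14 (2 points).
  x = 1: rhs = 9, matching y values: 3, 16 (2 points).
  x = 2: rhs = 18, matching y values: none (0 points).
  x = 3: rhs = 1, matching y values: 1, 18 (2 points).
  x = 4: rhs = 2, matching y values: none (0 points).
  x = 5: rhs = 8, matching y values: none (0 points).
  x = 6: rhs = 6, matching y values: 5, 14 (2 points).
  x = 7: rhs = 2, matching y values: none (0 points).
  x = 8: rhs = 2, matching y values: none (0 points).
  x = 9: rhs = 12, matching y values: none (0 points).
  x = 10: rhs = 0, matching y values: 0 (1 points).
  x = 11: rhs = 10, matching y values: none (0 points).
  x = 12: rhs = 10, matching y values: none (0 points).
  x = 13: rhs = 6, matching y values: 5, 14 (2 points).
  x = 14: rhs = 4, matching y values: 2, 17 (2 points).
  x = 15: rhs = 10, matching y values: none (0 points).
  x = 16: rhs = 11, matching y values: 7, 12 (2 points).
  x = 17: rhs = 13, matching y values: none (0 points).
  x = 18: rhs = 3, matching y values: none (0 points).
Total affine count: 15.
Full point count |E(F_19)| = 15 + 1 = 16.
Hasse bound: |16 − (19+1)| = |-4| = 4 ≤ 2√19 ≈ 8.7178 ✓.


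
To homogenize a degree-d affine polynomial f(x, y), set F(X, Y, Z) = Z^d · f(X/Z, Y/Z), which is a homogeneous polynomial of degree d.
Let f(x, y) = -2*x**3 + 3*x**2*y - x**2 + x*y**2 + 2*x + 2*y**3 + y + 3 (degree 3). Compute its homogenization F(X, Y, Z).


F(X, Y, Z) = -2*X**3 + 3*X**2*Y - X**2*Z + X*Y**2 + 2*X*Z**2 + 2*Y**3 + Y*Z**2 + 3*Z**3

deg(f) = 3.
Substitute x = X/Z, y = Y/Z into f, then multiply by Z^3.
  monomial -2·x^3·y^0 ↦ -2·X^3·Y^0·Z^0.
  monomial 3·x^2·y^1 ↦ 3·X^2·Y^1·Z^0.
  monomial -1·x^2·y^0 ↦ -1·X^2·Y^0·Z^1.
  monomial 1·x^1·y^2 ↦ 1·X^1·Y^2·Z^0.
  monomial 2·x^1·y^0 ↦ 2·X^1·Y^0·Z^2.
  monomial 2·x^0·y^3 ↦ 2·X^0·Y^3·Z^0.
  monomial 1·x^0·y^1 ↦ 1·X^0·Y^1·Z^2.
  monomial 3·x^0·y^0 ↦ 3·X^0·Y^0·Z^3.
Collecting: F(X, Y, Z) = -2*X**3 + 3*X**2*Y - X**2*Z + X*Y**2 + 2*X*Z**2 + 2*Y**3 + Y*Z**2 + 3*Z**3.


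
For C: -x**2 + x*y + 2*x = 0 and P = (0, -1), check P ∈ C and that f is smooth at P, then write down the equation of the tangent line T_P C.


Tangent line at P: x = 0.

Step 1: f(0, -1) = 0, so P lies on C.
Step 2: partial derivatives
  f_x(x, y) = -2*x + y + 2, f_y(x, y) = x.
  f_x(P) = 1, f_y(P) = 0 (gradient nonzero, so P is smooth).
Step 3: tangent line at P: 1·(x − 0) + 0·(y − -1) = 0.
Expanding: x = 0.


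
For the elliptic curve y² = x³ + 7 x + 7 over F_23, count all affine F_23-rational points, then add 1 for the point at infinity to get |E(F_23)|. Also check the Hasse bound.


Affine points = {(2, 11), (2, 12), (3, 3), (3, 20), (5, 11), (5, 12), (6, 9), (6, 14), (7, 10), (7, 13), (8, 0), (11, 9), (11, 14), (12, 5), (12, 18), (13, 8), (13, 15), (16, 11), (16, 12), (17, 5), (17, 18), (18, 10), (18, 13), (21, 10), (21, 13)}; affine count = 25; |E(F_23)| = 26.

Discriminant check: Δ ∝ 4a³ + 27b² = 4·7³ + 27·7² = 4·343 + 27·49 ≡ 4 (mod 23). Nonzero ⇒ E is nonsingular.
For each x ∈ F_23, compute rhs = x³ + 7·x + 7 mod 23, then count y ∈ F_23 with y² ≡ rhs.
  x = 0: rhs = 7, matching y values: none (0 points).
  x = 1: rhs = 15, matching y values: none (0 points).
  x = 2: rhs = 6, matching y values: 11, 12 (2 points).
  x = 3: rhs = 9, matching y values: 3, 20 (2 points).
  x = 4: rhs = 7, matching y values: none (0 points).
  x = 5: rhs = 6, matching y values: 11, 12 (2 points).
  x = 6: rhs = 12, matching y values: 9, 14 (2 points).
  x = 7: rhs = 8, matching y values: 10, 13 (2 points).
  x = 8: rhs = 0, matching y values: 0 (1 points).
  x = 9: rhs = 17, matching y values: none (0 points).
  x = 10: rhs = 19, matching y values: none (0 points).
  x = 11: rhs = 12, matching y values: 9, 14 (2 points).
  x = 12: rhs = 2, matching y values: 5, 18 (2 points).
  x = 13: rhs = 18, matching y values: 8, 15 (2 points).
  x = 14: rhs = 20, matching y values: none (0 points).
  x = 15: rhs = 14, matching y values: none (0 points).
  x = 16: rhs = 6, matching y values: 11, 12 (2 points).
  x = 17: rhs = 2, matching y values: 5, 18 (2 points).
  x = 18: rhs = 8, matching y values: 10, 13 (2 points).
  x = 19: rhs = 7, matching y values: none (0 points).
  x = 20: rhs = 5, matching y values: none (0 points).
  x = 21: rhs = 8, matching y values: 10, 13 (2 points).
  x = 22: rhs = 22, matching y values: none (0 points).
Total affine count: 25.
Full point count |E(F_23)| = 25 + 1 = 26.
Hasse bound: |26 − (23+1)| = |2| = 2 ≤ 2√23 ≈ 9.5917 ✓.


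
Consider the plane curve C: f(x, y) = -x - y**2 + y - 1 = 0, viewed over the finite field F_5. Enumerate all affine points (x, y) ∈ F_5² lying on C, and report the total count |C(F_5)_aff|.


Affine F_5-points: {(2, 2), (2, 4), (3, 3), (4, 0), (4, 1)}; count = 5.

For each of the 25 pairs (x, y) ∈ F_5², evaluate f(x, y) mod 5. Record the zeros.
  x = 0: [0↦4, 1↦4, 2↦2, 3↦3, 4↦2]  zeros at y ∈ ∅
  x = 1: [0↦3, 1↦3, 2↦1, 3↦2, 4↦1]  zeros at y ∈ ∅
  x = 2: [0↦2, 1↦2, 2↦0, 3↦1, 4↦0]  zeros at y ∈ {2, 4}
  x = 3: [0↦1, 1↦1, 2↦4, 3↦0, 4↦4]  zeros at y ∈ {3}
  x = 4: [0↦0, 1↦0, 2↦3, 3↦4, 4↦3]  zeros at y ∈ {0, 1}
Collecting zeros: affine points = {(2, 2), (2, 4), (3, 3), (4, 0), (4, 1)}.
Total count |C(F_5)_aff| = 5.


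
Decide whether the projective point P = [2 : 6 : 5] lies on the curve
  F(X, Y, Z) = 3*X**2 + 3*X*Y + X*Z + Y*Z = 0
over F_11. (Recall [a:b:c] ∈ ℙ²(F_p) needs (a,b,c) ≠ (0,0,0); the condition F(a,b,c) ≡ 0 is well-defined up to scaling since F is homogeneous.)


F(2,6,5) ≡ 0 (mod 11); P is on the curve.

Evaluate F(2, 6, 5) term-by-term (mod 11).
  3*X**2 ↦ 3·4·1·1 = 12
  3*X*Y ↦ 3·2·6·1 = 36
  X*Z ↦ 1·2·1·5 = 10
  Y*Z ↦ 1·1·6·5 = 30
Sum: F(2, 6, 5) = (12) + (36) + (10) + (30) = 88.
Reducing mod 11: 88 ≡ 0 (mod 11).
Since F(a, b, c) ≡ 0 (mod 11), P lies on the curve.


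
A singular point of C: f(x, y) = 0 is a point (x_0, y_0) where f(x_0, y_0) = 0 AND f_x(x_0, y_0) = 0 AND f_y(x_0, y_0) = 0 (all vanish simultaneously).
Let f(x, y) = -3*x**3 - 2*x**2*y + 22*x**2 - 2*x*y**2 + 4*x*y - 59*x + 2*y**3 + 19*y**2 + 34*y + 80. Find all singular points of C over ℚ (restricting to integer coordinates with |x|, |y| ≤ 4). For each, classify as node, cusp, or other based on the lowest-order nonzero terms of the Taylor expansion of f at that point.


Singular points: {(3, -2)}; classification: node.

Compute partial derivatives:
  f_x = -9*x**2 - 4*x*y + 44*x - 2*y**2 + 4*y - 59.
  f_y = -2*x**2 - 4*x*y + 4*x + 6*y**2 + 38*y + 34.
Scan x_0 ∈ {−4, ..., 4}. For each x_0, f_y(x_0, y) is a polynomial in y; find its integer roots y ∈ {−4, ..., 4}, then test f_x and f at those candidates.
  x = -4: f_y(-4, y) = 6*y**2 + 54*y - 14; no integer root y with |y| ≤ 4.
  x = -3: f_y(-3, y) = 6*y**2 + 50*y + 4; no integer root y with |y| ≤ 4.
  x = -2: f_y(-2, y) = 6*y**2 + 46*y + 18; no integer root y with |y| ≤ 4.
  x = -1: f_y(-1, y) = 6*y**2 + 42*y + 28; no integer root y with |y| ≤ 4.
  x = 0: f_y(0, y) = 6*y**2 + 38*y + 34; no integer root y with |y| ≤ 4.
  x = 1: f_y(1, y) = 6*y**2 + 34*y + 36; no integer root y with |y| ≤ 4.
  x = 2: f_y(2, y) = 6*y**2 + 30*y + 34; no integer root y with |y| ≤ 4.
  x = 3: f_y(3, y) = 6*y**2 + 26*y + 28; vanishes at y ∈ {-2}. (3, -2): f_x = 0, f = 0 — SINGULAR.
  x = 4: f_y(4, y) = 6*y**2 + 22*y + 18; no integer root y with |y| ≤ 4.
Only singular point on the grid: (3, -2).
Classify: substitute x = 3 + u, y = -2 + v and expand: f = -3*u**3 - 2*u**2*v - u**2 - 2*u*v**2 + 2*v**3 + v**2.
No constant or linear terms (consistent with a singular point). Quadratic part: -u**2 + v**2. Cubic part: -3*u**3 - 2*u**2*v - 2*u*v**2 + 2*v**3.
The quadratic part v**2 - u**2 = (v − u)(v + u) splits into two distinct linear factors, so there are two distinct tangent lines y − -2 = ±(x − 3) — this is a node (ordinary double point).
Classification: node.


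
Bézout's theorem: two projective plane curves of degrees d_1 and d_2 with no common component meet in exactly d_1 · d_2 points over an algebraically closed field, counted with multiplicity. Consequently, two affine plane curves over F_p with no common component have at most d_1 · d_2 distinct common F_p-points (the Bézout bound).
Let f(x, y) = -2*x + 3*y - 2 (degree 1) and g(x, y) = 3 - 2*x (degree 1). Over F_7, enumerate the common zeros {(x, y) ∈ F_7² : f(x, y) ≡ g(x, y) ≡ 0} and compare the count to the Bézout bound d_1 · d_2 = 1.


Common zeros: {(5, 4)}; count = 1; Bézout bound = 1.

deg(f) = 1, deg(g) = 1, so Bézout bound = 1.
Scan x ∈ F_7. For each x, list the y ∈ F_7 with f(x, y) ≡ 0 and those with g(x, y) ≡ 0 (mod 7); the common zeros in that column are the intersection.
  x = 0: f ≡ 0 at y ∈ {3}; g ≡ 0 at y ∈ ∅; common: ∅.
  x = 1: f ≡ 0 at y ∈ {6}; g ≡ 0 at y ∈ ∅; common: ∅.
  x = 2: f ≡ 0 at y ∈ {2}; g ≡ 0 at y ∈ ∅; common: ∅.
  x = 3: f ≡ 0 at y ∈ {5}; g ≡ 0 at y ∈ ∅; common: ∅.
  x = 4: f ≡ 0 at y ∈ {1}; g ≡ 0 at y ∈ ∅; common: ∅.
  x = 5: f ≡ 0 at y ∈ {4}; g ≡ 0 at y ∈ {0, 1, 2, 3, 4, 5, 6}; common: {4}.
  x = 6: f ≡ 0 at y ∈ {0}; g ≡ 0 at y ∈ ∅; common: ∅.
Collecting: common zeros = {(5, 4)}, so the count is 1.
Comparison with the Bézout bound: 1 ≤ 1 = deg(f)·deg(g), as expected for curves with no common component (the bound is attained).


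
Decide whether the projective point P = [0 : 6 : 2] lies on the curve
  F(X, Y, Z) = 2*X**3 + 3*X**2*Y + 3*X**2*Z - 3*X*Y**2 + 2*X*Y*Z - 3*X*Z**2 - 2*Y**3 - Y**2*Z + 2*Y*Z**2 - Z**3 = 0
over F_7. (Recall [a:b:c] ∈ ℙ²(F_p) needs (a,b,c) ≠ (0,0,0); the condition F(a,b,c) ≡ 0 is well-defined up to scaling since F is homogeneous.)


F(0,6,2) ≡ 5 (mod 7); P is NOT on the curve.

Evaluate F(0, 6, 2) term-by-term (mod 7).
  2*X**3 ↦ 2·0·1·1 = 0
  3*X**2*Y ↦ 3·0·6·1 = 0
  3*X**2*Z ↦ 3·0·1·2 = 0
  -3*X*Y**2 ↦ -3·0·36·1 = 0
  2*X*Y*Z ↦ 2·0·6·2 = 0
  -3*X*Z**2 ↦ -3·0·1·4 = 0
  -2*Y**3 ↦ -2·1·216·1 = -432
  -Y**2*Z ↦ -1·1·36·2 = -72
  2*Y*Z**2 ↦ 2·1·6·4 = 48
  -Z**3 ↦ -1·1·1·8 = -8
Sum: F(0, 6, 2) = (0) + (0) + (0) + (0) + (0) + (0) + (-432) + (-72) + (48) + (-8) = -464.
Reducing mod 7: -464 ≡ 5 (mod 7).
Since F(a, b, c) ≡ 5 ≠ 0 (mod 7), P does NOT lie on the curve.


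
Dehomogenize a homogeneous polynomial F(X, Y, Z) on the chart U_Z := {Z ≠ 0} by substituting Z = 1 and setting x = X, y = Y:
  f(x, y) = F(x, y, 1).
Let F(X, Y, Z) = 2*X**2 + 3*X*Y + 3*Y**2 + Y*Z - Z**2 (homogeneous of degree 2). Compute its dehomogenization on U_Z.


f(x, y) = 2*x**2 + 3*x*y + 3*y**2 + y - 1

On U_Z we set Z = 1. Each monomial c·X^i·Y^j·Z^k in F becomes c·x^i·y^j·1^k = c·x^i·y^j.
Substituting Z = 1: F(X, Y, 1) = 2*x**2 + 3*x*y + 3*y**2 + y - 1.
Note: deg(f) ≤ deg(F) = 2; strict inequality happens when F is divisible by Z (lost terms).


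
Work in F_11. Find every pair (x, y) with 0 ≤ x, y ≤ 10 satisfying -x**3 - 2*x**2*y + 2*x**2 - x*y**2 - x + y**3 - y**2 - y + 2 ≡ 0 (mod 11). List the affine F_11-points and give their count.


Affine F_11-points: {(0, 6), (1, 4), (2, 0), (2, 1), (2, 2), (8, 9)}; count = 6.

For each of the 121 pairs (x, y) ∈ F_11², evaluate f(x, y) mod 11. Record the zeros.
  x = 0: [0↦2, 1↦1, 2↦4, 3↦6, 4↦2, 5↦9, 6↦0, 7↦3, 8↦2, 9↦3, 10↦1]  zeros at y ∈ {6}
  x = 1: [0↦2, 1↦9, 2↦7, 3↦2, 4↦0, 5↦7, 6↦7, 7↦6, 8↦10, 9↦3, 10↦2]  zeros at y ∈ {4}
  x = 2: [0↦0, 1↦0, 2↦0, 3↦6, 4↦2, 5↦5, 6↦10, 7↦1, 8↦6, 9↦9, 10↦5]  zeros at y ∈ {0, 1, 2}
  x = 3: [0↦1, 1↦1, 2↦10, 3↦1, 4↦2, 5↦8, 6↦3, 7↦4, 8↦6, 9↦4, 10↦4]  zeros at y ∈ ∅
  x = 4: [0↦10, 1↦6, 2↦9, 3↦3, 4↦5, 5↦10, 6↦2, 7↦9, 8↦4, 9↦4, 10↦4]  zeros at y ∈ ∅
  x = 5: [0↦10, 1↦9, 2↦2, 3↦6, 4↦5, 5↦5, 6↦1, 7↦10, 8↦5, 9↦3, 10↦10]  zeros at y ∈ ∅
  x = 6: [0↦6, 1↦4, 2↦5, 3↦4, 4↦7, 5↦9, 6↦5, 7↦1, 8↦3, 9↦6, 10↦5]  zeros at y ∈ ∅
  x = 7: [0↦3, 1↦7, 2↦1, 3↦2, 4↦5, 5↦5, 6↦8, 7↦9, 8↦3, 9↦7, 10↦5]  zeros at y ∈ ∅
  x = 8: [0↦6, 1↦1, 2↦6, 3↦5, 4↦4, 5↦9, 6↦4, 7↦6, 8↦10, 9↦0, 10↦4]  zeros at y ∈ {9}
  x = 9: [0↦9, 1↦2, 2↦3, 3↦7, 4↦9, 5↦4, 6↦9, 7↦8, 8↦7, 9↦1, 10↦7]  zeros at y ∈ ∅
  x = 10: [0↦6, 1↦4, 2↦8, 3↦2, 4↦3, 5↦6, 6↦6, 7↦9, 8↦10, 9↦4, 10↦8]  zeros at y ∈ ∅
Collecting zeros: affine points = {(0, 6), (1, 4), (2, 0), (2, 1), (2, 2), (8, 9)}.
Total count |C(F_11)_aff| = 6.


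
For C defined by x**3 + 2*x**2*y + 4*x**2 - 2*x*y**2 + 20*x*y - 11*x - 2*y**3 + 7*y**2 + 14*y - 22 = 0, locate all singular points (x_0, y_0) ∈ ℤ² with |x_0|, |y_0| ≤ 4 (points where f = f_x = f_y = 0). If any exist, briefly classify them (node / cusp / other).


Singular points: {(-3, 2)}; classification: node.

Compute partial derivatives:
  f_x = 3*x**2 + 4*x*y + 8*x - 2*y**2 + 20*y - 11.
  f_y = 2*x**2 - 4*x*y + 20*x - 6*y**2 + 14*y + 14.
Scan x_0 ∈ {−4, ..., 4}. For each x_0, f_y(x_0, y) is a polynomial in y; find its integer roots y ∈ {−4, ..., 4}, then test f_x and f at those candidates.
  x = -4: f_y(-4, y) = -6*y**2 + 30*y - 34; no integer root y with |y| ≤ 4.
  x = -3: f_y(-3, y) = -6*y**2 + 26*y - 28; vanishes at y ∈ {2}. (-3, 2): f_x = 0, f = 0 — SINGULAR.
  x = -2: f_y(-2, y) = -6*y**2 + 22*y - 18; no integer root y with |y| ≤ 4.
  x = -1: f_y(-1, y) = -6*y**2 + 18*y - 4; no integer root y with |y| ≤ 4.
  x = 0: f_y(0, y) = -6*y**2 + 14*y + 14; no integer root y with |y| ≤ 4.
  x = 1: f_y(1, y) = -6*y**2 + 10*y + 36; no integer root y with |y| ≤ 4.
  x = 2: f_y(2, y) = -6*y**2 + 6*y + 62; no integer root y with |y| ≤ 4.
  x = 3: f_y(3, y) = -6*y**2 + 2*y + 92; no integer root y with |y| ≤ 4.
  x = 4: f_y(4, y) = -6*y**2 - 2*y + 126; no integer root y with |y| ≤ 4.
Only singular point on the grid: (-3, 2).
Classify: substitute x = -3 + u, y = 2 + v and expand: f = u**3 + 2*u**2*v - u**2 - 2*u*v**2 - 2*v**3 + v**2.
No constant or linear terms (consistent with a singular point). Quadratic part: -u**2 + v**2. Cubic part: u**3 + 2*u**2*v - 2*u*v**2 - 2*v**3.
The quadratic part v**2 - u**2 = (v − u)(v + u) splits into two distinct linear factors, so there are two distinct tangent lines y − 2 = ±(x − -3) — this is a node (ordinary double point).
Classification: node.


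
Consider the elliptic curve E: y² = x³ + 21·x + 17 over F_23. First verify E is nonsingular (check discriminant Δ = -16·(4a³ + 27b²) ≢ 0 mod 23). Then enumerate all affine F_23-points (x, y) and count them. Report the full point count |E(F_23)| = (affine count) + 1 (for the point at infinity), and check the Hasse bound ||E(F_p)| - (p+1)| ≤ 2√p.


Affine points = {(1, 4), (1, 19), (4, 2), (4, 21), (7, 1), (7, 22), (10, 10), (10, 13), (13, 7), (13, 16), (15, 2), (15, 21), (21, 6), (21, 17), (22, 8), (22, 15)}; affine count = 16; |E(F_23)| = 17.

Discriminant check: Δ ∝ 4a³ + 27b² = 4·21³ + 27·17² = 4·9261 + 27·289 ≡ 20 (mod 23). Nonzero ⇒ E is nonsingular.
For each x ∈ F_23, compute rhs = x³ + 21·x + 17 mod 23, then count y ∈ F_23 with y² ≡ rhs.
  x = 0: rhs = 17, matching y values: none (0 points).
  x = 1: rhs = 16, matching y values: 4, 19 (2 points).
  x = 2: rhs = 21, matching y values: none (0 points).
  x = 3: rhs = 15, matching y values: none (0 points).
  x = 4: rhs = 4, matching y values: 2, 21 (2 points).
  x = 5: rhs = 17, matching y values: none (0 points).
  x = 6: rhs = 14, matching y values: none (0 points).
  x = 7: rhs = 1, matching y values: 1, 22 (2 points).
  x = 8: rhs = 7, matching y values: none (0 points).
  x = 9: rhs = 15, matching y values: none (0 points).
  x = 10: rhs = 8, matching y values: 10, 13 (2 points).
  x = 11: rhs = 15, matching y values: none (0 points).
  x = 12: rhs = 19, matching y values: none (0 points).
  x = 13: rhs = 3, matching y values: 7, 16 (2 points).
  x = 14: rhs = 19, matching y values: none (0 points).
  x = 15: rhs = 4, matching y values: 2, 21 (2 points).
  x = 16: rhs = 10, matching y values: none (0 points).
  x = 17: rhs = 20, matching y values: none (0 points).
  x = 18: rhs = 17, matching y values: none (0 points).
  x = 19: rhs = 7, matching y values: none (0 points).
  x = 20: rhs = 19, matching y values: none (0 points).
  x = 21: rhs = 13, matching y values: 6, 17 (2 points).
  x = 22: rhs = 18, matching y values: 8, 15 (2 points).
Total affine count: 16.
Full point count |E(F_23)| = 16 + 1 = 17.
Hasse bound: |17 − (23+1)| = |-7| = 7 ≤ 2√23 ≈ 9.5917 ✓.


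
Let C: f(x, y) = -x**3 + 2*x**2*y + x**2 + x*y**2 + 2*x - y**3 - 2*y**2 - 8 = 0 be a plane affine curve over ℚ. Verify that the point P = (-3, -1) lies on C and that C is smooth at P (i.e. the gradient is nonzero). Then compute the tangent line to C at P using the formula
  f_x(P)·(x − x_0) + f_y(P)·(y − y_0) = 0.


Tangent line at P: -18*x + 25*y - 29 = 0.

Step 1: f(-3, -1) = 0, so P lies on C.
Step 2: partial derivatives
  f_x(x, y) = -3*x**2 + 4*x*y + 2*x + y**2 + 2, f_y(x, y) = 2*x**2 + 2*x*y - 3*y**2 - 4*y.
  f_x(P) = -18, f_y(P) = 25 (gradient nonzero, so P is smooth).
Step 3: tangent line at P: -18·(x − -3) + 25·(y − -1) = 0.
Expanding: -18*x + 25*y - 29 = 0.


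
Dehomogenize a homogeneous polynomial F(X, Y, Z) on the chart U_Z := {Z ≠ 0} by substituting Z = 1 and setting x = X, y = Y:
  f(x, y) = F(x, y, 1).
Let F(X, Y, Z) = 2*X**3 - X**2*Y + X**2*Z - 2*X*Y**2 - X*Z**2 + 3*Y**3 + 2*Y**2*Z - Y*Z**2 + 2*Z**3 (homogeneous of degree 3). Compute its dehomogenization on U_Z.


f(x, y) = 2*x**3 - x**2*y + x**2 - 2*x*y**2 - x + 3*y**3 + 2*y**2 - y + 2

On U_Z we set Z = 1. Each monomial c·X^i·Y^j·Z^k in F becomes c·x^i·y^j·1^k = c·x^i·y^j.
Substituting Z = 1: F(X, Y, 1) = 2*x**3 - x**2*y + x**2 - 2*x*y**2 - x + 3*y**3 + 2*y**2 - y + 2.
Note: deg(f) ≤ deg(F) = 3; strict inequality happens when F is divisible by Z (lost terms).


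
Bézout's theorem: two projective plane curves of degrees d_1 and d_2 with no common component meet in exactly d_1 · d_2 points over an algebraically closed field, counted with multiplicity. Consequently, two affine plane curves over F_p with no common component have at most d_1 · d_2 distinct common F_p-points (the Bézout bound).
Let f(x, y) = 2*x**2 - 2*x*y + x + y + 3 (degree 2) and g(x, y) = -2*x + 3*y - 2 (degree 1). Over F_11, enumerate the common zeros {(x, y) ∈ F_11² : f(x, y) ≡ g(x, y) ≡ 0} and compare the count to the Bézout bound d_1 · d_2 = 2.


Common zeros: {(0, 8), (5, 4)}; count = 2; Bézout bound = 2.

deg(f) = 2, deg(g) = 1, so Bézout bound = 2.
Scan x ∈ F_11. For each x, list the y ∈ F_11 with f(x, y) ≡ 0 and those with g(x, y) ≡ 0 (mod 11); the common zeros in that column are the intersection.
  x = 0: f ≡ 0 at y ∈ {8}; g ≡ 0 at y ∈ {8}; common: {8}.
  x = 1: f ≡ 0 at y ∈ {6}; g ≡ 0 at y ∈ {5}; common: ∅.
  x = 2: f ≡ 0 at y ∈ {8}; g ≡ 0 at y ∈ {2}; common: ∅.
  x = 3: f ≡ 0 at y ∈ {7}; g ≡ 0 at y ∈ {10}; common: ∅.
  x = 4: f ≡ 0 at y ∈ {4}; g ≡ 0 at y ∈ {7}; common: ∅.
  x = 5: f ≡ 0 at y ∈ {4}; g ≡ 0 at y ∈ {4}; common: {4}.
  x = 6: f ≡ 0 at y ∈ ∅; g ≡ 0 at y ∈ {1}; common: ∅.
  x = 7: f ≡ 0 at y ∈ {10}; g ≡ 0 at y ∈ {9}; common: ∅.
  x = 8: f ≡ 0 at y ∈ {10}; g ≡ 0 at y ∈ {6}; common: ∅.
  x = 9: f ≡ 0 at y ∈ {7}; g ≡ 0 at y ∈ {3}; common: ∅.
  x = 10: f ≡ 0 at y ∈ {6}; g ≡ 0 at y ∈ {0}; common: ∅.
Collecting: common zeros = {(0, 8), (5, 4)}, so the count is 2.
Comparison with the Bézout bound: 2 ≤ 2 = deg(f)·deg(g), as expected for curves with no common component (the bound is attained).


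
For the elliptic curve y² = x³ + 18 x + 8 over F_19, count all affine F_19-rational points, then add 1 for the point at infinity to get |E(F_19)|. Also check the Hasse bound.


Affine points = {(4, 7), (4, 12), (6, 3), (6, 16), (9, 5), (9, 14), (11, 6), (11, 13), (13, 8), (13, 11), (15, 9), (15, 10)}; affine count = 12; |E(F_19)| = 13.

Discriminant check: Δ ∝ 4a³ + 27b² = 4·18³ + 27·8² = 4·5832 + 27·64 ≡ 14 (mod 19). Nonzero ⇒ E is nonsingular.
For each x ∈ F_19, compute rhs = x³ + 18·x + 8 mod 19, then count y ∈ F_19 with y² ≡ rhs.
  x = 0: rhs = 8, matching y values: none (0 points).
  x = 1: rhs = 8, matching y values: none (0 points).
  x = 2: rhs = 14, matching y values: none (0 points).
  x = 3: rhs = 13, matching y values: none (0 points).
  x = 4: rhs = 11, matching y values: 7, 12 (2 points).
  x = 5: rhs = 14, matching y values: none (0 points).
  x = 6: rhs = 9, matching y values: 3, 16 (2 points).
  x = 7: rhs = 2, matching y values: none (0 points).
  x = 8: rhs = 18, matching y values: none (0 points).
  x = 9: rhs = 6, matching y values: 5, 14 (2 points).
  x = 10: rhs = 10, matching y values: none (0 points).
  x = 11: rhs = 17, matching y values: 6, 13 (2 points).
  x = 12: rhs = 14, matching y values: none (0 points).
  x = 13: rhs = 7, matching y values: 8, 11 (2 points).
  x = 14: rhs = 2, matching y values: none (0 points).
  x = 15: rhs = 5, matching y values: 9, 10 (2 points).
  x = 16: rhs = 3, matching y values: none (0 points).
  x = 17: rhs = 2, matching y values: none (0 points).
  x = 18: rhs = 8, matching y values: none (0 points).
Total affine count: 12.
Full point count |E(F_19)| = 12 + 1 = 13.
Hasse bound: |13 − (19+1)| = |-7| = 7 ≤ 2√19 ≈ 8.7178 ✓.


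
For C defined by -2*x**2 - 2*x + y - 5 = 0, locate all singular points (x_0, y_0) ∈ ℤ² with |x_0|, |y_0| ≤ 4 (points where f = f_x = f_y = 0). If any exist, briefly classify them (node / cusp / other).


No singular points in the scanned grid; C is smooth there.

Compute partial derivatives:
  f_x = -4*x - 2.
  f_y = 1.
f_y = 1 is a nonzero constant, so f_y never vanishes: no point (x, y) can satisfy f = f_x = f_y = 0. In particular no (x, y) ∈ {−4, ..., 4}² is singular; the curve is smooth.


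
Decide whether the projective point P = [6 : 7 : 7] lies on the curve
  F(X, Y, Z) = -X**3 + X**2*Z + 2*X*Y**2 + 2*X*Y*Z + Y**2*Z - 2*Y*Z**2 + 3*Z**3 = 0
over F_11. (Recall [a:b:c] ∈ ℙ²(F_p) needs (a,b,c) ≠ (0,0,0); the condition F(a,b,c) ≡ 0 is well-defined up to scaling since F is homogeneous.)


F(6,7,7) ≡ 6 (mod 11); P is NOT on the curve.

Evaluate F(6, 7, 7) term-by-term (mod 11).
  -X**3 ↦ -1·216·1·1 = -216
  X**2*Z ↦ 1·36·1·7 = 252
  2*X*Y**2 ↦ 2·6·49·1 = 588
  2*X*Y*Z ↦ 2·6·7·7 = 588
  Y**2*Z ↦ 1·1·49·7 = 343
  -2*Y*Z**2 ↦ -2·1·7·49 = -686
  3*Z**3 ↦ 3·1·1·343 = 1029
Sum: F(6, 7, 7) = (-216) + (252) + (588) + (588) + (343) + (-686) + (1029) = 1898.
Reducing mod 11: 1898 ≡ 6 (mod 11).
Since F(a, b, c) ≡ 6 ≠ 0 (mod 11), P does NOT lie on the curve.


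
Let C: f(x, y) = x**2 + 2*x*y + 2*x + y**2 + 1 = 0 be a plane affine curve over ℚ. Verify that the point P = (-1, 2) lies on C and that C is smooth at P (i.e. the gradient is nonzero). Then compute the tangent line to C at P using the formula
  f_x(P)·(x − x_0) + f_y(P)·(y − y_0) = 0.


Tangent line at P: 4*x + 2*y = 0.

Step 1: f(-1, 2) = 0, so P lies on C.
Step 2: partial derivatives
  f_x(x, y) = 2*x + 2*y + 2, f_y(x, y) = 2*x + 2*y.
  f_x(P) = 4, f_y(P) = 2 (gradient nonzero, so P is smooth).
Step 3: tangent line at P: 4·(x − -1) + 2·(y − 2) = 0.
Expanding: 4*x + 2*y = 0.


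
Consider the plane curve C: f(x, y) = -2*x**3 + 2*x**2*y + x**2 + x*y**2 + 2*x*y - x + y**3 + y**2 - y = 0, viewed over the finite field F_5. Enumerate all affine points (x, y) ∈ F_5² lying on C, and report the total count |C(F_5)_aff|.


Affine F_5-points: {(0, 0), (0, 2), (1, 2), (3, 1), (4, 2)}; count = 5.

For each of the 25 pairs (x, y) ∈ F_5², evaluate f(x, y) mod 5. Record the zeros.
  x = 0: [0↦0, 1↦1, 2↦0, 3↦3, 4↦1]  zeros at y ∈ {0, 2}
  x = 1: [0↦3, 1↦4, 2↦0, 3↦2, 4↦1]  zeros at y ∈ {2}
  x = 2: [0↦1, 1↦1, 2↦3, 3↦3, 4↦2]  zeros at y ∈ ∅
  x = 3: [0↦2, 1↦0, 2↦2, 3↦4, 4↦2]  zeros at y ∈ {1}
  x = 4: [0↦4, 1↦4, 2↦0, 3↦3, 4↦4]  zeros at y ∈ {2}
Collecting zeros: affine points = {(0, 0), (0, 2), (1, 2), (3, 1), (4, 2)}.
Total count |C(F_5)_aff| = 5.


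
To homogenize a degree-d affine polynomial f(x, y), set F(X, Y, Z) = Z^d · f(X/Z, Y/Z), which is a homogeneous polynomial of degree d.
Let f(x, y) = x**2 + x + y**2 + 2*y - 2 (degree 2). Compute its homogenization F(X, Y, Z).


F(X, Y, Z) = X**2 + X*Z + Y**2 + 2*Y*Z - 2*Z**2

deg(f) = 2.
Substitute x = X/Z, y = Y/Z into f, then multiply by Z^2.
  monomial 1·x^2·y^0 ↦ 1·X^2·Y^0·Z^0.
  monomial 1·x^1·y^0 ↦ 1·X^1·Y^0·Z^1.
  monomial 1·x^0·y^2 ↦ 1·X^0·Y^2·Z^0.
  monomial 2·x^0·y^1 ↦ 2·X^0·Y^1·Z^1.
  monomial -2·x^0·y^0 ↦ -2·X^0·Y^0·Z^2.
Collecting: F(X, Y, Z) = X**2 + X*Z + Y**2 + 2*Y*Z - 2*Z**2.


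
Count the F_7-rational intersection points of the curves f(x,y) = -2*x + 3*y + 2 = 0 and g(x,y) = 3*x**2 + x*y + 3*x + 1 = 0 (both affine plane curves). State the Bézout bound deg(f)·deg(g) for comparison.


Common zeros: {(1, 0), (6, 1)}; count = 2; Bézout bound = 2.

deg(f) = 1, deg(g) = 2, so Bézout bound = 2.
Scan x ∈ F_7. For each x, list the y ∈ F_7 with f(x, y) ≡ 0 and those with g(x, y) ≡ 0 (mod 7); the common zeros in that column are the intersection.
  x = 0: f ≡ 0 at y ∈ {4}; g ≡ 0 at y ∈ ∅; common: ∅.
  x = 1: f ≡ 0 at y ∈ {0}; g ≡ 0 at y ∈ {0}; common: {0}.
  x = 2: f ≡ 0 at y ∈ {3}; g ≡ 0 at y ∈ {1}; common: ∅.
  x = 3: f ≡ 0 at y ∈ {6}; g ≡ 0 at y ∈ {4}; common: ∅.
  x = 4: f ≡ 0 at y ∈ {2}; g ≡ 0 at y ∈ {4}; common: ∅.
  x = 5: f ≡ 0 at y ∈ {5}; g ≡ 0 at y ∈ {0}; common: ∅.
  x = 6: f ≡ 0 at y ∈ {1}; g ≡ 0 at y ∈ {1}; common: {1}.
Collecting: common zeros = {(1, 0), (6, 1)}, so the count is 2.
Comparison with the Bézout bound: 2 ≤ 2 = deg(f)·deg(g), as expected for curves with no common component (the bound is attained).


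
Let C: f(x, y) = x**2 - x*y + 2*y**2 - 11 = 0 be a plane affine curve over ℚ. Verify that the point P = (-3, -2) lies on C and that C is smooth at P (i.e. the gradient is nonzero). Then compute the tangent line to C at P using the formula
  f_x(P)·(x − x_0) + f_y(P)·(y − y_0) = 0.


Tangent line at P: -4*x - 5*y - 22 = 0.

Step 1: f(-3, -2) = 0, so P lies on C.
Step 2: partial derivatives
  f_x(x, y) = 2*x - y, f_y(x, y) = -x + 4*y.
  f_x(P) = -4, f_y(P) = -5 (gradient nonzero, so P is smooth).
Step 3: tangent line at P: -4·(x − -3) + -5·(y − -2) = 0.
Expanding: -4*x - 5*y - 22 = 0.


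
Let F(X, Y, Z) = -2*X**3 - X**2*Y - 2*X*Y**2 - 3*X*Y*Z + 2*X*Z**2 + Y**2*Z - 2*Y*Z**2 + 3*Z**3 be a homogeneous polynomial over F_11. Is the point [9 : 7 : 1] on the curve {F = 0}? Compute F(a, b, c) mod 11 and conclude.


F(9,7,1) ≡ 7 (mod 11); P is NOT on the curve.

Evaluate F(9, 7, 1) term-by-term (mod 11).
  -2*X**3 ↦ -2·729·1·1 = -1458
  -X**2*Y ↦ -1·81·7·1 = -567
  -2*X*Y**2 ↦ -2·9·49·1 = -882
  -3*X*Y*Z ↦ -3·9·7·1 = -189
  2*X*Z**2 ↦ 2·9·1·1 = 18
  Y**2*Z ↦ 1·1·49·1 = 49
  -2*Y*Z**2 ↦ -2·1·7·1 = -14
  3*Z**3 ↦ 3·1·1·1 = 3
Sum: F(9, 7, 1) = (-1458) + (-567) + (-882) + (-189) + (18) + (49) + (-14) + (3) = -3040.
Reducing mod 11: -3040 ≡ 7 (mod 11).
Since F(a, b, c) ≡ 7 ≠ 0 (mod 11), P does NOT lie on the curve.


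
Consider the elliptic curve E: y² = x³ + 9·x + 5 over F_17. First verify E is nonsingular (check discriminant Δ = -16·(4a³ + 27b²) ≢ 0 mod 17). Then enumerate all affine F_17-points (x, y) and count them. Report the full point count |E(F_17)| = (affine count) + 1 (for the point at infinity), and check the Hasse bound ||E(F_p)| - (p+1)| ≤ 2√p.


Affine points = {(1, 7), (1, 10), (3, 5), (3, 12), (9, 4), (9, 13), (14, 6), (14, 11), (15, 8), (15, 9)}; affine count = 10; |E(F_17)| = 11.

Discriminant check: Δ ∝ 4a³ + 27b² = 4·9³ + 27·5² = 4·729 + 27·25 ≡ 4 (mod 17). Nonzero ⇒ E is nonsingular.
For each x ∈ F_17, compute rhs = x³ + 9·x + 5 mod 17, then count y ∈ F_17 with y² ≡ rhs.
  x = 0: rhs = 5, matching y values: none (0 points).
  x = 1: rhs = 15, matching y values: 7, 10 (2 points).
  x = 2: rhs = 14, matching y values: none (0 points).
  x = 3: rhs = 8, matching y values: 5, 12 (2 points).
  x = 4: rhs = 3, matching y values: none (0 points).
  x = 5: rhs = 5, matching y values: none (0 points).
  x = 6: rhs = 3, matching y values: none (0 points).
  x = 7: rhs = 3, matching y values: none (0 points).
  x = 8: rhs = 11, matching y values: none (0 points).
  x = 9: rhs = 16, matching y values: 4, 13 (2 points).
  x = 10: rhs = 7, matching y values: none (0 points).
  x = 11: rhs = 7, matching y values: none (0 points).
  x = 12: rhs = 5, matching y values: none (0 points).
  x = 13: rhs = 7, matching y values: none (0 points).
  x = 14: rhs = 2, matching y values: 6, 11 (2 points).
  x = 15: rhs = 13, matching y values: 8, 9 (2 points).
  x = 16: rhs = 12, matching y values: none (0 points).
Total affine count: 10.
Full point count |E(F_17)| = 10 + 1 = 11.
Hasse bound: |11 − (17+1)| = |-7| = 7 ≤ 2√17 ≈ 8.2462 ✓.


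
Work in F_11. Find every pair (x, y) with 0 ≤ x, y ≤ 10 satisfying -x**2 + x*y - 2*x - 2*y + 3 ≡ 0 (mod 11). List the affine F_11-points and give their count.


Affine F_11-points: {(0, 7), (1, 0), (3, 1), (4, 5), (5, 7), (6, 3), (7, 1), (8, 0), (9, 9), (10, 5)}; count = 10.

For each of the 121 pairs (x, y) ∈ F_11², evaluate f(x, y) mod 11. Record the zeros.
  x = 0: [0↦3, 1↦1, 2↦10, 3↦8, 4↦6, 5↦4, 6↦2, 7↦0, 8↦9, 9↦7, 10↦5]  zeros at y ∈ {7}
  x = 1: [0↦0, 1↦10, 2↦9, 3↦8, 4↦7, 5↦6, 6↦5, 7↦4, 8↦3, 9↦2, 10↦1]  zeros at y ∈ {0}
  x = 2: [0↦6, 1↦6, 2↦6, 3↦6, 4↦6, 5↦6, 6↦6, 7↦6, 8↦6, 9↦6, 10↦6]  zeros at y ∈ ∅
  x = 3: [0↦10, 1↦0, 2↦1, 3↦2, 4↦3, 5↦4, 6↦5, 7↦6, 8↦7, 9↦8, 10↦9]  zeros at y ∈ {1}
  x = 4: [0↦1, 1↦3, 2↦5, 3↦7, 4↦9, 5↦0, 6↦2, 7↦4, 8↦6, 9↦8, 10↦10]  zeros at y ∈ {5}
  x = 5: [0↦1, 1↦4, 2↦7, 3↦10, 4↦2, 5↦5, 6↦8, 7↦0, 8↦3, 9↦6, 10↦9]  zeros at y ∈ {7}
  x = 6: [0↦10, 1↦3, 2↦7, 3↦0, 4↦4, 5↦8, 6↦1, 7↦5, 8↦9, 9↦2, 10↦6]  zeros at y ∈ {3}
  x = 7: [0↦6, 1↦0, 2↦5, 3↦10, 4↦4, 5↦9, 6↦3, 7↦8, 8↦2, 9↦7, 10↦1]  zeros at y ∈ {1}
  x = 8: [0↦0, 1↦6, 2↦1, 3↦7, 4↦2, 5↦8, 6↦3, 7↦9, 8↦4, 9↦10, 10↦5]  zeros at y ∈ {0}
  x = 9: [0↦3, 1↦10, 2↦6, 3↦2, 4↦9, 5↦5, 6↦1, 7↦8, 8↦4, 9↦0, 10↦7]  zeros at y ∈ {9}
  x = 10: [0↦4, 1↦1, 2↦9, 3↦6, 4↦3, 5↦0, 6↦8, 7↦5, 8↦2, 9↦10, 10↦7]  zeros at y ∈ {5}
Collecting zeros: affine points = {(0, 7), (1, 0), (3, 1), (4, 5), (5, 7), (6, 3), (7, 1), (8, 0), (9, 9), (10, 5)}.
Total count |C(F_11)_aff| = 10.


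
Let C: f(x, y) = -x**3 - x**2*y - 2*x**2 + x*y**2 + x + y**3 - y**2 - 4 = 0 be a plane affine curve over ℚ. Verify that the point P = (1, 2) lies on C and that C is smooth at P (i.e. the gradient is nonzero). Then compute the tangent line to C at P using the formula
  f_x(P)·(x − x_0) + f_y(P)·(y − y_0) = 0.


Tangent line at P: -6*x + 11*y - 16 = 0.

Step 1: f(1, 2) = 0, so P lies on C.
Step 2: partial derivatives
  f_x(x, y) = -3*x**2 - 2*x*y - 4*x + y**2 + 1, f_y(x, y) = -x**2 + 2*x*y + 3*y**2 - 2*y.
  f_x(P) = -6, f_y(P) = 11 (gradient nonzero, so P is smooth).
Step 3: tangent line at P: -6·(x − 1) + 11·(y − 2) = 0.
Expanding: -6*x + 11*y - 16 = 0.


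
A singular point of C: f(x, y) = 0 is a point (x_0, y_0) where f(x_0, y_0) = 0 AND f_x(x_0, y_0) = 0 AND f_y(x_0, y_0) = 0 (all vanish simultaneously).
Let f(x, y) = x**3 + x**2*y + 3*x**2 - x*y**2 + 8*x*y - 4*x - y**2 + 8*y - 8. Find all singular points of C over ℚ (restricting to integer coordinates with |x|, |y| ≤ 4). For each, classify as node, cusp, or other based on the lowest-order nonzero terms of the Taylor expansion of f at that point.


Singular points: {(-2, 2)}; classification: node.

Compute partial derivatives:
  f_x = 3*x**2 + 2*x*y + 6*x - y**2 + 8*y - 4.
  f_y = x**2 - 2*x*y + 8*x - 2*y + 8.
Scan x_0 ∈ {−4, ..., 4}. For each x_0, f_y(x_0, y) is a polynomial in y; find its integer roots y ∈ {−4, ..., 4}, then test f_x and f at those candidates.
  x = -4: f_y(-4, y) = 6*y - 8; no integer root y with |y| ≤ 4.
  x = -3: f_y(-3, y) = 4*y - 7; no integer root y with |y| ≤ 4.
  x = -2: f_y(-2, y) = 2*y - 4; vanishes at y ∈ {2}. (-2, 2): f_x = 0, f = 0 — SINGULAR.
  x = -1: f_y(-1, y) = 1; no integer root y with |y| ≤ 4.
  x = 0: f_y(0, y) = 8 - 2*y; vanishes at y ∈ {4}. (0, 4): f_x = 12 ≠ 0.
  x = 1: f_y(1, y) = 17 - 4*y; no integer root y with |y| ≤ 4.
  x = 2: f_y(2, y) = 28 - 6*y; no integer root y with |y| ≤ 4.
  x = 3: f_y(3, y) = 41 - 8*y; no integer root y with |y| ≤ 4.
  x = 4: f_y(4, y) = 56 - 10*y; no integer root y with |y| ≤ 4.
Only singular point on the grid: (-2, 2).
Classify: substitute x = -2 + u, y = 2 + v and expand: f = u**3 + u**2*v - u**2 - u*v**2 + v**2.
No constant or linear terms (consistent with a singular point). Quadratic part: -u**2 + v**2. Cubic part: u**3 + u**2*v - u*v**2.
The quadratic part v**2 - u**2 = (v − u)(v + u) splits into two distinct linear factors, so there are two distinct tangent lines y − 2 = ±(x − -2) — this is a node (ordinary double point).
Classification: node.


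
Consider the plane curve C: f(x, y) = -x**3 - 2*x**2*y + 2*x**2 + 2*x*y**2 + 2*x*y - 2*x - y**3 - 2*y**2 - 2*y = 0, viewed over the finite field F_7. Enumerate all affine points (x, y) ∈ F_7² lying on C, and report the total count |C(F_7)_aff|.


Affine F_7-points: {(0, 0), (3, 2), (4, 3), (4, 4), (4, 6), (5, 4), (6, 4)}; count = 7.

For each of the 49 pairs (x, y) ∈ F_7², evaluate f(x, y) mod 7. Record the zeros.
  x = 0: [0↦0, 1↦2, 2↦1, 3↦5, 4↦1, 5↦4, 6↦1]  zeros at y ∈ {0}
  x = 1: [0↦6, 1↦3, 2↦1, 3↦1, 4↦4, 5↦4, 6↦2]  zeros at y ∈ ∅
  x = 2: [0↦3, 1↦5, 2↦5, 3↦4, 4↦3, 5↦3, 6↦5]  zeros at y ∈ ∅
  x = 3: [0↦6, 1↦2, 2↦0, 3↦1, 4↦6, 5↦2, 6↦4]  zeros at y ∈ {2}
  x = 4: [0↦2, 1↦2, 2↦1, 3↦0, 4↦0, 5↦2, 6↦0]  zeros at y ∈ {3, 4, 6}
  x = 5: [0↦6, 1↦6, 2↦2, 3↦2, 4↦0, 5↦4, 6↦1]  zeros at y ∈ {4}
  x = 6: [0↦5, 1↦1, 2↦4, 3↦1, 4↦0, 5↦2, 6↦1]  zeros at y ∈ {4}
Collecting zeros: affine points = {(0, 0), (3, 2), (4, 3), (4, 4), (4, 6), (5, 4), (6, 4)}.
Total count |C(F_7)_aff| = 7.


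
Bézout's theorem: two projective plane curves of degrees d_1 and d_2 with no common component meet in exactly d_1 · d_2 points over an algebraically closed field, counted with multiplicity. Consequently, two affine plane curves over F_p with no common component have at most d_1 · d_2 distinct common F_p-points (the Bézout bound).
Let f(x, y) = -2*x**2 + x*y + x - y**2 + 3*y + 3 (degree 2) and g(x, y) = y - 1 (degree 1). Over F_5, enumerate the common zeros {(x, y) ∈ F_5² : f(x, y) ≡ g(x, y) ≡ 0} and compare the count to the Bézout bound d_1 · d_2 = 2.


Common zeros: {(0, 1), (1, 1)}; count = 2; Bézout bound = 2.

deg(f) = 2, deg(g) = 1, so Bézout bound = 2.
Scan x ∈ F_5. For each x, list the y ∈ F_5 with f(x, y) ≡ 0 and those with g(x, y) ≡ 0 (mod 5); the common zeros in that column are the intersection.
  x = 0: f ≡ 0 at y ∈ {1, 2}; g ≡ 0 at y ∈ {1}; common: {1}.
  x = 1: f ≡ 0 at y ∈ {1, 3}; g ≡ 0 at y ∈ {1}; common: {1}.
  x = 2: f ≡ 0 at y ∈ ∅; g ≡ 0 at y ∈ {1}; common: ∅.
  x = 3: f ≡ 0 at y ∈ ∅; g ≡ 0 at y ∈ {1}; common: ∅.
  x = 4: f ≡ 0 at y ∈ {0, 2}; g ≡ 0 at y ∈ {1}; common: ∅.
Collecting: common zeros = {(0, 1), (1, 1)}, so the count is 2.
Comparison with the Bézout bound: 2 ≤ 2 = deg(f)·deg(g), as expected for curves with no common component (the bound is attained).


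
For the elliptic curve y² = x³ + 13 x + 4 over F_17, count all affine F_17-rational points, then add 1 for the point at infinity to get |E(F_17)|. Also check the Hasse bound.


Affine points = {(0, 2), (0, 15), (1, 1), (1, 16), (2, 2), (2, 15), (3, 6), (3, 11), (4, 1), (4, 16), (6, 3), (6, 14), (7, 8), (7, 9), (8, 5), (8, 12), (9, 0), (11, 4), (11, 13), (12, 1), (12, 16), (15, 2), (15, 15)}; affine count = 23; |E(F_17)| = 24.

Discriminant check: Δ ∝ 4a³ + 27b² = 4·13³ + 27·4² = 4·2197 + 27·16 ≡ 6 (mod 17). Nonzero ⇒ E is nonsingular.
For each x ∈ F_17, compute rhs = x³ + 13·x + 4 mod 17, then count y ∈ F_17 with y² ≡ rhs.
  x = 0: rhs = 4, matching y values: 2, 15 (2 points).
  x = 1: rhs = 1, matching y values: 1, 16 (2 points).
  x = 2: rhs = 4, matching y values: 2, 15 (2 points).
  x = 3: rhs = 2, matching y values: 6, 11 (2 points).
  x = 4: rhs = 1, matching y values: 1, 16 (2 points).
  x = 5: rhs = 7, matching y values: none (0 points).
  x = 6: rhs = 9, matching y values: 3, 14 (2 points).
  x = 7: rhs = 13, matching y values: 8, 9 (2 points).
  x = 8: rhs = 8, matching y values: 5, 12 (2 points).
  x = 9: rhs = 0, matching y values: 0 (1 points).
  x = 10: rhs = 12, matching y values: none (0 points).
  x = 11: rhs = 16, matching y values: 4, 13 (2 points).
  x = 12: rhs = 1, matching y values: 1, 16 (2 points).
  x = 13: rhs = 7, matching y values: none (0 points).
  x = 14: rhs = 6, matching y values: none (0 points).
  x = 15: rhs = 4, matching y values: 2, 15 (2 points).
  x = 16: rhs = 7, matching y values: none (0 points).
Total affine count: 23.
Full point count |E(F_17)| = 23 + 1 = 24.
Hasse bound: |24 − (17+1)| = |6| = 6 ≤ 2√17 ≈ 8.2462 ✓.


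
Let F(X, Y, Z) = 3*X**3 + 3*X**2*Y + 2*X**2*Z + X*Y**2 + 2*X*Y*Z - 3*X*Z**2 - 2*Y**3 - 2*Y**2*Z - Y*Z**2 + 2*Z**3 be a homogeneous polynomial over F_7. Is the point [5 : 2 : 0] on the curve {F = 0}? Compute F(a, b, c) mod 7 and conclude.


F(5,2,0) ≡ 4 (mod 7); P is NOT on the curve.

Evaluate F(5, 2, 0) term-by-term (mod 7).
  3*X**3 ↦ 3·125·1·1 = 375
  3*X**2*Y ↦ 3·25·2·1 = 150
  2*X**2*Z ↦ 2·25·1·0 = 0
  X*Y**2 ↦ 1·5·4·1 = 20
  2*X*Y*Z ↦ 2·5·2·0 = 0
  -3*X*Z**2 ↦ -3·5·1·0 = 0
  -2*Y**3 ↦ -2·1·8·1 = -16
  -2*Y**2*Z ↦ -2·1·4·0 = 0
  -Y*Z**2 ↦ -1·1·2·0 = 0
  2*Z**3 ↦ 2·1·1·0 = 0
Sum: F(5, 2, 0) = (375) + (150) + (0) + (20) + (0) + (0) + (-16) + (0) + (0) + (0) = 529.
Reducing mod 7: 529 ≡ 4 (mod 7).
Since F(a, b, c) ≡ 4 ≠ 0 (mod 7), P does NOT lie on the curve.


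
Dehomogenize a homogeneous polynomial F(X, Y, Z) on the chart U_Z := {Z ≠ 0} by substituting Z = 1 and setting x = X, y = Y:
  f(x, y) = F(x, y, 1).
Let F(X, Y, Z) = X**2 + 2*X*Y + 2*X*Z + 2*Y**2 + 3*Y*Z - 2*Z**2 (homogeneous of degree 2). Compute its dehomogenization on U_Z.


f(x, y) = x**2 + 2*x*y + 2*x + 2*y**2 + 3*y - 2

On U_Z we set Z = 1. Each monomial c·X^i·Y^j·Z^k in F becomes c·x^i·y^j·1^k = c·x^i·y^j.
Substituting Z = 1: F(X, Y, 1) = x**2 + 2*x*y + 2*x + 2*y**2 + 3*y - 2.
Note: deg(f) ≤ deg(F) = 2; strict inequality happens when F is divisible by Z (lost terms).
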